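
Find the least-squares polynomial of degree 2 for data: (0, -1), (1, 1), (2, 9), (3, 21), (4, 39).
-37/35 + (-2/7)x + (18/7)x²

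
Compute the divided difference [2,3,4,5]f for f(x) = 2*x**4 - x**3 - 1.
27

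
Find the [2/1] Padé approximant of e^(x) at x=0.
(x**2/6 + 2*x/3 + 1)/(1 - x/3)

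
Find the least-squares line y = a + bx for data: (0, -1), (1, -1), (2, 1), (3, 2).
a = -7/5, b = 11/10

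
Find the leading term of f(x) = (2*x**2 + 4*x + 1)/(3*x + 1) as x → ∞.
2*x/3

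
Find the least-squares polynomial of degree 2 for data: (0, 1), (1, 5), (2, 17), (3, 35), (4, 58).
24/35 + (64/35)x + (22/7)x²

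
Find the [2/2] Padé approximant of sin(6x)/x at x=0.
(6 - 126*x**2/5)/(9*x**2/5 + 1)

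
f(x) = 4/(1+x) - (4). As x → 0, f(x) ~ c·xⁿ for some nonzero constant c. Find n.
1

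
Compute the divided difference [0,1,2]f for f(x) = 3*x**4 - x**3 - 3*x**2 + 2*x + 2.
15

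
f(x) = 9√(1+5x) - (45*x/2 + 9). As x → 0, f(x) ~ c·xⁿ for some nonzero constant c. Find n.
2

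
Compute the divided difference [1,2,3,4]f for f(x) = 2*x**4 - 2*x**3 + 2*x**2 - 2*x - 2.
18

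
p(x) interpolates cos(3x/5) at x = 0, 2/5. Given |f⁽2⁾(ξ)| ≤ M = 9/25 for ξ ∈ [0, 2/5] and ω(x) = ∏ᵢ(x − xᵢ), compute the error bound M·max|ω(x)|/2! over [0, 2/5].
9/1250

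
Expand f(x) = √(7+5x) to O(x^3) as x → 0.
sqrt(7) + 5*sqrt(7)*x/14 - 25*sqrt(7)*x**2/392 + O(x**3)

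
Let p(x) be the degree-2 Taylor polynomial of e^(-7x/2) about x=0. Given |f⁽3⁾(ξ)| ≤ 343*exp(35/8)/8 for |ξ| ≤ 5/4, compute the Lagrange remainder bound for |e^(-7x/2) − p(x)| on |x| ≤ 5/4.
42875*exp(35/8)/3072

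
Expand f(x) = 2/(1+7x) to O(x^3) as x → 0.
2 - 14*x + 98*x**2 + O(x**3)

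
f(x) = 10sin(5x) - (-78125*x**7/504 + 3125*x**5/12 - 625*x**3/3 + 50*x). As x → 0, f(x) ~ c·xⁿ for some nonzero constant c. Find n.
9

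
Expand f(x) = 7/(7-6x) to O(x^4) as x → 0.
1 + 6*x/7 + 36*x**2/49 + 216*x**3/343 + O(x**4)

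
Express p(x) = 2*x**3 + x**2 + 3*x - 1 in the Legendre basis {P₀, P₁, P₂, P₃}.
(-2/3)P₀ + (21/5)P₁ + (2/3)P₂ + (4/5)P₃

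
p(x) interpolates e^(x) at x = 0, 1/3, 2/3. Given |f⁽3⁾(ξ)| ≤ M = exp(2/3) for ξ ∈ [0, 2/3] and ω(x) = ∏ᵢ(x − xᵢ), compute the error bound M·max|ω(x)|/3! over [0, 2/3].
sqrt(3)*exp(2/3)/729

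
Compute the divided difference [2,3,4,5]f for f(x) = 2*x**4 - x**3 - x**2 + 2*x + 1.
27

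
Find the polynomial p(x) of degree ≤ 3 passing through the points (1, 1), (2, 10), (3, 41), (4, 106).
2*x**3 - x**2 - 2*x + 2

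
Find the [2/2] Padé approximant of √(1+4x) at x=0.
(5*x**2 + 5*x + 1)/(x**2 + 3*x + 1)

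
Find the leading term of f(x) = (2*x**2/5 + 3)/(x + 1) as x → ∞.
2*x/5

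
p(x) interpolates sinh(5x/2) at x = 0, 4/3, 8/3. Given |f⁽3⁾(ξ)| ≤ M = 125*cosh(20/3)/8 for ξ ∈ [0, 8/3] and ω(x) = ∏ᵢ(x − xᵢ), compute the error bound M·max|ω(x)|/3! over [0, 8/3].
1000*sqrt(3)*cosh(20/3)/729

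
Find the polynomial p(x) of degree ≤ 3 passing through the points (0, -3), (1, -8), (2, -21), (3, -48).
-x**3 - x**2 - 3*x - 3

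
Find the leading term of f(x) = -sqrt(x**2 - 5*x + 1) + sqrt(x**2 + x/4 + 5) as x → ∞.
21/8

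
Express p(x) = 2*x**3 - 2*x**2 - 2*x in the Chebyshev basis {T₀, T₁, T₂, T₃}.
-T₀ + (-1/2)T₁ - T₂ + (1/2)T₃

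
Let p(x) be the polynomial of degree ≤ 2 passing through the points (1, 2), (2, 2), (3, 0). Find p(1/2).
5/4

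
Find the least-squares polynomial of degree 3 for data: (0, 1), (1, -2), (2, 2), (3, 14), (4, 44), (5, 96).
5/6 + (-671/252)x + (-11/21)x² + (35/36)x³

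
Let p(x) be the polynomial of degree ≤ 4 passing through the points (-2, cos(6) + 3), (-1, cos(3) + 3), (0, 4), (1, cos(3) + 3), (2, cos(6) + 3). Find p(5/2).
175*cos(6)/64 - 75*cos(3)/16 + 381/64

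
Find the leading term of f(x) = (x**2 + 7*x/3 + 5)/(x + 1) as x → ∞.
x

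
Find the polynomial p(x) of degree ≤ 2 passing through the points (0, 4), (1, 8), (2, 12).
4*x + 4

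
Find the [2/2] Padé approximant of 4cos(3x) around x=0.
(4 - 15*x**2)/(3*x**2/4 + 1)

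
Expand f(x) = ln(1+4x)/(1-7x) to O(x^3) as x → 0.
4*x + 20*x**2 + O(x**3)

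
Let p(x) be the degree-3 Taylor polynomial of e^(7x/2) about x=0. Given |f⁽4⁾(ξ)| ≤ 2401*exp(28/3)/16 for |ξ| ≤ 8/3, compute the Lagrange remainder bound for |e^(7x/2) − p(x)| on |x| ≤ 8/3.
76832*exp(28/3)/243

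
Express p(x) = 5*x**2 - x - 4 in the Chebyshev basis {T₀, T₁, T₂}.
(-3/2)T₀ - T₁ + (5/2)T₂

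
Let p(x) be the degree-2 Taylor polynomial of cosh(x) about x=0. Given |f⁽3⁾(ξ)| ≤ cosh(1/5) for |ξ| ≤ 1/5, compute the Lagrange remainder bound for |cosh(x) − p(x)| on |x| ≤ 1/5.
cosh(1/5)/750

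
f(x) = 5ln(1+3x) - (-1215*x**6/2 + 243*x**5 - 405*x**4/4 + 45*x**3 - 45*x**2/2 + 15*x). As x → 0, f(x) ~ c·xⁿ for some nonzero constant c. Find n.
7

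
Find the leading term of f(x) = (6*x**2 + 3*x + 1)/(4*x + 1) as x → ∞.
3*x/2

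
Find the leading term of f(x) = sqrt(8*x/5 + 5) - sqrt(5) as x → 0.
4*sqrt(5)*x/25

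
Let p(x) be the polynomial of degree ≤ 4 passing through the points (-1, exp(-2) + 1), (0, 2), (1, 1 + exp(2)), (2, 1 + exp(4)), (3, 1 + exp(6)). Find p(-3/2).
(315 + (-180*exp(4) - 292 + 378*exp(2) + 35*exp(6))*exp(2))*exp(-2)/128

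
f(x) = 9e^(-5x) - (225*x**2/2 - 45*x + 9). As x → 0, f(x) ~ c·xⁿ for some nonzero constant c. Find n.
3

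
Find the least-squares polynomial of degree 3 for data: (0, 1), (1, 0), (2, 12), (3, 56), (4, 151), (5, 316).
1 + (-7/6)x + (-3)x² + (19/6)x³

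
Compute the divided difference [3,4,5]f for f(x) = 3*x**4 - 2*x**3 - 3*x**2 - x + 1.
264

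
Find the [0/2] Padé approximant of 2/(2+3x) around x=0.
1/(3*x/2 + 1)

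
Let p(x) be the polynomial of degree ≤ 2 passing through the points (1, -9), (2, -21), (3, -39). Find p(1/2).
-21/4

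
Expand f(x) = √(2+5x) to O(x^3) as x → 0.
sqrt(2) + 5*sqrt(2)*x/4 - 25*sqrt(2)*x**2/32 + O(x**3)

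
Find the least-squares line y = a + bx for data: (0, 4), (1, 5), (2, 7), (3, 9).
a = 37/10, b = 17/10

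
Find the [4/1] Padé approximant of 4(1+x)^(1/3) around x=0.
(4*x**4/243 - 32*x**3/405 + 8*x**2/15 + 64*x/15 + 4)/(11*x/15 + 1)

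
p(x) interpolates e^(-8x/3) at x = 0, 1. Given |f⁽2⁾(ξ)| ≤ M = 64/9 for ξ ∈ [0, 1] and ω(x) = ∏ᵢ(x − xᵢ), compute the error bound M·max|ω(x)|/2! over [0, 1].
8/9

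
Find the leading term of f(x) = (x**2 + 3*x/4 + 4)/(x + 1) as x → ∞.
x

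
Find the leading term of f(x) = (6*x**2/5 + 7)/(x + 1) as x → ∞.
6*x/5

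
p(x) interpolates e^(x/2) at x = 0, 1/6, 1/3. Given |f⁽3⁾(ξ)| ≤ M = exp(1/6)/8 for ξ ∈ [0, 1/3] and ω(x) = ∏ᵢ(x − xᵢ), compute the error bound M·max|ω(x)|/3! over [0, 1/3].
sqrt(3)*exp(1/6)/46656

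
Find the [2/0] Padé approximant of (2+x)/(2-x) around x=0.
x**2/2 + x + 1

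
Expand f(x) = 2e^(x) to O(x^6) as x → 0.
2 + 2*x + x**2 + x**3/3 + x**4/12 + x**5/60 + O(x**6)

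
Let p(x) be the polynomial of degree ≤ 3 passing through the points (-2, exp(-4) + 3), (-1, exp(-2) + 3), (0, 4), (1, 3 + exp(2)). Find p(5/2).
(-141*exp(4) - 35 + 135*exp(2) + 105*exp(6))*exp(-4)/16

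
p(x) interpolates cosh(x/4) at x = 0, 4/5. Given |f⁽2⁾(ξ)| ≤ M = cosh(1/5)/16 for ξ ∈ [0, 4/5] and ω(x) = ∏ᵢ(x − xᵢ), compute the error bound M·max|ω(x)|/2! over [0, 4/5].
cosh(1/5)/200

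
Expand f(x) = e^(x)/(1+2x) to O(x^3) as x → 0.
1 - x + 5*x**2/2 + O(x**3)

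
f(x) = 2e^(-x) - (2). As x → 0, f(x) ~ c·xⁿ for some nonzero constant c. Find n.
1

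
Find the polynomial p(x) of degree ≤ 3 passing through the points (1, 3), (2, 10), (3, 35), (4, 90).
2*x**3 - 3*x**2 + 2*x + 2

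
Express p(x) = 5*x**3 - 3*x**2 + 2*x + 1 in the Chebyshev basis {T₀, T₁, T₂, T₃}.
(-1/2)T₀ + (23/4)T₁ + (-3/2)T₂ + (5/4)T₃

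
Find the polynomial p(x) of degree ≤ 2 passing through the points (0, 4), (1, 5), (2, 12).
3*x**2 - 2*x + 4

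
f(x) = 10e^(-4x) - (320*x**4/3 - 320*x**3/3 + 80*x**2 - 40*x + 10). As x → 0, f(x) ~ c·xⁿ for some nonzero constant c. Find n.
5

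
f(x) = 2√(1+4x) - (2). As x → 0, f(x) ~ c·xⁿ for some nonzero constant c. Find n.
1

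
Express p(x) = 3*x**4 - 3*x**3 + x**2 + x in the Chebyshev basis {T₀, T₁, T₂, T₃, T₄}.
(13/8)T₀ + (-5/4)T₁ + (2)T₂ + (-3/4)T₃ + (3/8)T₄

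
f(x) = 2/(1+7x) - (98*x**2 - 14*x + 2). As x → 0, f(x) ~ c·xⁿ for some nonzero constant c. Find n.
3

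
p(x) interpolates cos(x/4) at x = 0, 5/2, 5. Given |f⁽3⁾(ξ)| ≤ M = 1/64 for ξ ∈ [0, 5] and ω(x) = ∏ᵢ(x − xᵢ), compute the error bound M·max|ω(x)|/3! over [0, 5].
125*sqrt(3)/13824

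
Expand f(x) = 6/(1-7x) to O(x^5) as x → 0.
6 + 42*x + 294*x**2 + 2058*x**3 + 14406*x**4 + O(x**5)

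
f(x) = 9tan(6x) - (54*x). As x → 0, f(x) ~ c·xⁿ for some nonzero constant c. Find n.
3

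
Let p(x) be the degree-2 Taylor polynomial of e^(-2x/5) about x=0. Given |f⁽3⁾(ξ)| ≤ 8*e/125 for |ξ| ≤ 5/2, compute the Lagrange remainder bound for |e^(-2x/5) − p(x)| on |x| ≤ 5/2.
e/6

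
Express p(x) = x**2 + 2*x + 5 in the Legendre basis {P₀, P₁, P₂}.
(16/3)P₀ + (2)P₁ + (2/3)P₂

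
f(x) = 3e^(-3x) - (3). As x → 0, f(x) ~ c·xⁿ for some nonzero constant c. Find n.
1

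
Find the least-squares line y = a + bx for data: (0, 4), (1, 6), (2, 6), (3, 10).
a = 19/5, b = 9/5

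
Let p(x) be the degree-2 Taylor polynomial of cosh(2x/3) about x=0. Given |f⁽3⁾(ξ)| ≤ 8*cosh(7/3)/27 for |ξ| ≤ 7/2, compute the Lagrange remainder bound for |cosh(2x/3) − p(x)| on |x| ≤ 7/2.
343*cosh(7/3)/162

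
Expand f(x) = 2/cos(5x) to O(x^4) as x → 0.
2 + 25*x**2 + O(x**4)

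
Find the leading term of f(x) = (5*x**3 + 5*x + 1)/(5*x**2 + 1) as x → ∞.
x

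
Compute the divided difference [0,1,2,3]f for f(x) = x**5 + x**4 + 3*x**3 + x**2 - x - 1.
34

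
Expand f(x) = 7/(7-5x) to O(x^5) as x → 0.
1 + 5*x/7 + 25*x**2/49 + 125*x**3/343 + 625*x**4/2401 + O(x**5)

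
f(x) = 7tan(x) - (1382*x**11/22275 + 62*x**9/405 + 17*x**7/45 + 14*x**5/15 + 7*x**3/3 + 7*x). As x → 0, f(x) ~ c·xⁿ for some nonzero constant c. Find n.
13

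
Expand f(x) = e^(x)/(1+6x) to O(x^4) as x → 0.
1 - 5*x + 61*x**2/2 - 1097*x**3/6 + O(x**4)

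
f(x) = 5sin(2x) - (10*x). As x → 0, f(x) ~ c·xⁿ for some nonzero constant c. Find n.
3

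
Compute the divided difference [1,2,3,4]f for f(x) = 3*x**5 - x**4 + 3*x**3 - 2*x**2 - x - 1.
188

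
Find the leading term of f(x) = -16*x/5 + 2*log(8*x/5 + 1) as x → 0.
-64*x**2/25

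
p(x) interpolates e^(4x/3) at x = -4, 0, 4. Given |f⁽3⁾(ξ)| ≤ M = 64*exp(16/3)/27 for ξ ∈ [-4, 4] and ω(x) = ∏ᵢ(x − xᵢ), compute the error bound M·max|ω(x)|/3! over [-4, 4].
4096*sqrt(3)*exp(16/3)/729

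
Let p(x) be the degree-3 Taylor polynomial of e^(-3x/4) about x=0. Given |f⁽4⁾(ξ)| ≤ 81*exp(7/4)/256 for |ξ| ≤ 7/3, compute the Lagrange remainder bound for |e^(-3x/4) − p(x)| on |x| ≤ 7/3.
2401*exp(7/4)/6144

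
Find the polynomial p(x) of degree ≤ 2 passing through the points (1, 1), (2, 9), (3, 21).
2*x**2 + 2*x - 3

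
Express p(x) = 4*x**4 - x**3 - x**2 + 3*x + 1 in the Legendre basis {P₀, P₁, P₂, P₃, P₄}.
(22/15)P₀ + (12/5)P₁ + (34/21)P₂ + (-2/5)P₃ + (32/35)P₄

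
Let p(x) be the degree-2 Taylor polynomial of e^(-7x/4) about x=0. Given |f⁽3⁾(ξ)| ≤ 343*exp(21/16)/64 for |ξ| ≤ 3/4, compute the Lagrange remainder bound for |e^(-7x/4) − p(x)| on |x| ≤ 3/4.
3087*exp(21/16)/8192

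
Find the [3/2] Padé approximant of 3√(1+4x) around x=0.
(6*x**3 + 27*x**2 + 18*x + 3)/(3*x**2 + 4*x + 1)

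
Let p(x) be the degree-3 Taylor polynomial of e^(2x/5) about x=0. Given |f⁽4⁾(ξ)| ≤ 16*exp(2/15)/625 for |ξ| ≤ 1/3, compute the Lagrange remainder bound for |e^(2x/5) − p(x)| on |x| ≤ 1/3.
2*exp(2/15)/151875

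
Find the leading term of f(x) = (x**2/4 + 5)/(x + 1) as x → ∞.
x/4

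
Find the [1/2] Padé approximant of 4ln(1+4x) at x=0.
16*x/(-4*x**2/3 + 2*x + 1)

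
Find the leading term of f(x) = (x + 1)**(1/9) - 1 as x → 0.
x/9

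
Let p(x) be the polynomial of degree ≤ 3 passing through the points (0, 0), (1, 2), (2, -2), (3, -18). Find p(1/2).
11/8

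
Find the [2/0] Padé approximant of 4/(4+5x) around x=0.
25*x**2/16 - 5*x/4 + 1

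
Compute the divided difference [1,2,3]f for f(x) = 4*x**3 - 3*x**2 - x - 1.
21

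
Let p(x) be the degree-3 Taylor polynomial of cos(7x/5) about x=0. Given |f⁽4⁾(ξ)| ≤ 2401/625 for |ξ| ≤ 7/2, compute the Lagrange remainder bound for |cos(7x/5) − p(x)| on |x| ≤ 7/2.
5764801/240000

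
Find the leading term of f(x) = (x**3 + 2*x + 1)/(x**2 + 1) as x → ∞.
x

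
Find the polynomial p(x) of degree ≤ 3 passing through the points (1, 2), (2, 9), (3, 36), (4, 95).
2*x**3 - 2*x**2 - x + 3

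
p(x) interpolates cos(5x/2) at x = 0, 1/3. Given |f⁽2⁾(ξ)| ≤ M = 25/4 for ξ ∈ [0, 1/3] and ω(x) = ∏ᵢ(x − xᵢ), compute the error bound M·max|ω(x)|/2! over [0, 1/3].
25/288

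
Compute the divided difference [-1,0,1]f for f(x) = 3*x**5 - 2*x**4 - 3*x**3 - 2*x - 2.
-2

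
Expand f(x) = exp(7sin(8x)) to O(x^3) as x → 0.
1 + 56*x + 1568*x**2 + O(x**3)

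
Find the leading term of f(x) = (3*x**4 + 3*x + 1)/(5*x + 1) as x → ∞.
3*x**3/5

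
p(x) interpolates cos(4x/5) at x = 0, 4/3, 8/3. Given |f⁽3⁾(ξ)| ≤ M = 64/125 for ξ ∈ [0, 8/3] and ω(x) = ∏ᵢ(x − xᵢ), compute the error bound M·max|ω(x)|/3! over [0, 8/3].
4096*sqrt(3)/91125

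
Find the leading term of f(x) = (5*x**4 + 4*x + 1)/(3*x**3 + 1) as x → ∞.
5*x/3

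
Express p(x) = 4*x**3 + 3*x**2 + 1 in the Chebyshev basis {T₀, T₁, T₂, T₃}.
(5/2)T₀ + (3)T₁ + (3/2)T₂ + T₃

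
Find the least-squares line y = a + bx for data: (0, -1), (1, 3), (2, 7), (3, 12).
a = -6/5, b = 43/10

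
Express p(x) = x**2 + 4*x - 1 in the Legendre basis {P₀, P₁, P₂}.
(-2/3)P₀ + (4)P₁ + (2/3)P₂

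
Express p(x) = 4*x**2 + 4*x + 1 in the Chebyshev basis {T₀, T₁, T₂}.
(3)T₀ + (4)T₁ + (2)T₂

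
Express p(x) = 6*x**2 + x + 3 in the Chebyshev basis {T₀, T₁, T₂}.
(6)T₀ + T₁ + (3)T₂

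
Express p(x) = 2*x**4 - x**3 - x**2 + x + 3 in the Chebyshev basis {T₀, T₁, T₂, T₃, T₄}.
(13/4)T₀ + (1/4)T₁ + (1/2)T₂ + (-1/4)T₃ + (1/4)T₄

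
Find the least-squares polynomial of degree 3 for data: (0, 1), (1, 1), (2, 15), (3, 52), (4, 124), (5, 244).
107/126 + (-1391/756)x + (139/252)x² + (103/54)x³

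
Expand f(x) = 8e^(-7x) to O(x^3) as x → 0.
8 - 56*x + 196*x**2 + O(x**3)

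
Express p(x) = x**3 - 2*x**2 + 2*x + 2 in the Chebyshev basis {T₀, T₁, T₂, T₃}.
T₀ + (11/4)T₁ - T₂ + (1/4)T₃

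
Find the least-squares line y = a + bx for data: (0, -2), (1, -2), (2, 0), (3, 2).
a = -13/5, b = 7/5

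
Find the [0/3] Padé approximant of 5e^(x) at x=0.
5/(-x**3/6 + x**2/2 - x + 1)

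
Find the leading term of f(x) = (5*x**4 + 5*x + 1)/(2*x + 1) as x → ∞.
5*x**3/2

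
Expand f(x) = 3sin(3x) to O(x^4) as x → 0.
9*x - 27*x**3/2 + O(x**4)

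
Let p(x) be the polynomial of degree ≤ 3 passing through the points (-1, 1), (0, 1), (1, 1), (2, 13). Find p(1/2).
1/4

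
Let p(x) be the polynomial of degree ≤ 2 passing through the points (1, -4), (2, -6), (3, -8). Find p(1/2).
-3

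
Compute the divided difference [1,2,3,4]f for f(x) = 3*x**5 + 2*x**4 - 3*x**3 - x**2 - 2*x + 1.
212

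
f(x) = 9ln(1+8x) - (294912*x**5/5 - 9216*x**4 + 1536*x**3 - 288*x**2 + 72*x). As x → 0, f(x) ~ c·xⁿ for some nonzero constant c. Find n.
6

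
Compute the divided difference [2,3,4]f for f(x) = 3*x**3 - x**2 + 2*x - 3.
26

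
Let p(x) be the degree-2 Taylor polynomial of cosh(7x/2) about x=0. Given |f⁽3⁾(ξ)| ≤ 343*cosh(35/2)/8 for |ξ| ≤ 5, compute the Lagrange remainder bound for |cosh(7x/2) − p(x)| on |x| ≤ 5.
42875*cosh(35/2)/48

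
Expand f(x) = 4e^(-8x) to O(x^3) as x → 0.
4 - 32*x + 128*x**2 + O(x**3)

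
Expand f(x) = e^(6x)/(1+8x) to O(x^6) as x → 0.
1 - 2*x + 34*x**2 - 236*x**3 + 1942*x**4 - 77356*x**5/5 + O(x**6)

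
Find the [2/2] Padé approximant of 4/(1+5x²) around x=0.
4/(5*x**2 + 1)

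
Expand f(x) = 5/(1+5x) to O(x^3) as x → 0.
5 - 25*x + 125*x**2 + O(x**3)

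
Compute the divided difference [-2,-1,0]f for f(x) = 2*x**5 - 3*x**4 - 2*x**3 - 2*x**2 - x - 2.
-47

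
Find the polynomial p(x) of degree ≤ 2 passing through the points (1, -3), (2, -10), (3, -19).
-x**2 - 4*x + 2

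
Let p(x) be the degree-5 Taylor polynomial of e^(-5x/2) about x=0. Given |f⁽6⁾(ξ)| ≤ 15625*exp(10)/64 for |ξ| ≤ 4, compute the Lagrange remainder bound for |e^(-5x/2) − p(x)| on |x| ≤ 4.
12500*exp(10)/9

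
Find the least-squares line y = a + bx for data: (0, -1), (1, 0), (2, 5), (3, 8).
a = -9/5, b = 16/5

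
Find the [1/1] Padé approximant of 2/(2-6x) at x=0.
1/(1 - 3*x)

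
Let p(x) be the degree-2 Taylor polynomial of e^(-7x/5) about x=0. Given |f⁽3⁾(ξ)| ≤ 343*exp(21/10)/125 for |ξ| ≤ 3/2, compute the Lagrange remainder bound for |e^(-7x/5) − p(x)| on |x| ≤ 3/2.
3087*exp(21/10)/2000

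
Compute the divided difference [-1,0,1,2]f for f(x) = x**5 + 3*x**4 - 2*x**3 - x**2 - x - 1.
9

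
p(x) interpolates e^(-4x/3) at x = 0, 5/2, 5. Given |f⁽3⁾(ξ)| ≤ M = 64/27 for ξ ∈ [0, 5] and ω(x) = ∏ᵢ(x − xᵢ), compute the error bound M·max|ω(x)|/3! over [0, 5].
1000*sqrt(3)/729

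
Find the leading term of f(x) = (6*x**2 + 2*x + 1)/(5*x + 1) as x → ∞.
6*x/5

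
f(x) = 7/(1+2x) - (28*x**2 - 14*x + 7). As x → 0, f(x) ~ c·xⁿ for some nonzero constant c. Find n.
3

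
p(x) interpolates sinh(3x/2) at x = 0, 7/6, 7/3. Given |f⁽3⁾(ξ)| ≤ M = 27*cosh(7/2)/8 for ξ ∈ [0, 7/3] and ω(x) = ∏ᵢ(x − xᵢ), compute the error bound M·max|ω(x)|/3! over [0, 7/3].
343*sqrt(3)*cosh(7/2)/1728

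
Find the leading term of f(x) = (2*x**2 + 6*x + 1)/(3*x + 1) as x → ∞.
2*x/3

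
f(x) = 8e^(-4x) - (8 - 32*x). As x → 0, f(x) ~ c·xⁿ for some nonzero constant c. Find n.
2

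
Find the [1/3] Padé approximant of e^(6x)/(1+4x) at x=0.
(5*x/2 + 1)/(21*x**3 - 11*x**2 + x/2 + 1)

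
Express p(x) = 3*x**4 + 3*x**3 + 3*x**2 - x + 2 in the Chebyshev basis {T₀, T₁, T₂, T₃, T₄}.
(37/8)T₀ + (5/4)T₁ + (3)T₂ + (3/4)T₃ + (3/8)T₄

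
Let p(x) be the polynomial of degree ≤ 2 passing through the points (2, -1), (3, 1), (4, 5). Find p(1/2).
-1/4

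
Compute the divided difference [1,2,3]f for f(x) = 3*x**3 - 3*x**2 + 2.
15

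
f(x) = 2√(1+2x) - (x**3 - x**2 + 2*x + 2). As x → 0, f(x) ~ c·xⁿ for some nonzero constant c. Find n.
4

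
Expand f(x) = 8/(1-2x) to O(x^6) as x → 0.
8 + 16*x + 32*x**2 + 64*x**3 + 128*x**4 + 256*x**5 + O(x**6)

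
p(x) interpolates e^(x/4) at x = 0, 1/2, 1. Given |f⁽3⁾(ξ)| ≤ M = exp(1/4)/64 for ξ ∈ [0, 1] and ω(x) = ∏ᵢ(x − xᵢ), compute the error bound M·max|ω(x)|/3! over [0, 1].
sqrt(3)*exp(1/4)/13824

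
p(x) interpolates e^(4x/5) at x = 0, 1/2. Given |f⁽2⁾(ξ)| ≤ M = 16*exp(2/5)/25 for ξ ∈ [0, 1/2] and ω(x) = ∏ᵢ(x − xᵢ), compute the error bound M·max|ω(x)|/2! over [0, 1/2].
exp(2/5)/50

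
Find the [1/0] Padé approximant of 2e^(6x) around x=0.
12*x + 2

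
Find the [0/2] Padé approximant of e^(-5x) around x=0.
1/(25*x**2/2 + 5*x + 1)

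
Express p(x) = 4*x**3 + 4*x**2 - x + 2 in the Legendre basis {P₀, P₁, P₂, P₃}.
(10/3)P₀ + (7/5)P₁ + (8/3)P₂ + (8/5)P₃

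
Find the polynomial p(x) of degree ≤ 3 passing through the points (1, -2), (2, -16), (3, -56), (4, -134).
-2*x**3 - x**2 + 3*x - 2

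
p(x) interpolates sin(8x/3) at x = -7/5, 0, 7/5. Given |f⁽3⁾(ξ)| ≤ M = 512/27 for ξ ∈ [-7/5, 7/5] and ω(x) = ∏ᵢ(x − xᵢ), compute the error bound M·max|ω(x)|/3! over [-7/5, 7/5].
175616*sqrt(3)/91125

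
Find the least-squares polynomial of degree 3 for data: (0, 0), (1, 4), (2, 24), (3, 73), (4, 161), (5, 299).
11/126 + (-881/756)x + (739/252)x² + (50/27)x³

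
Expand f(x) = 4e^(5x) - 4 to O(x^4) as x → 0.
20*x + 50*x**2 + 250*x**3/3 + O(x**4)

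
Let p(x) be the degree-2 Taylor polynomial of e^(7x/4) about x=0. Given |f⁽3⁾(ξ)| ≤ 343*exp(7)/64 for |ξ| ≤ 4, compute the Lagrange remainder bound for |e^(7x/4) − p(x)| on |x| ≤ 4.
343*exp(7)/6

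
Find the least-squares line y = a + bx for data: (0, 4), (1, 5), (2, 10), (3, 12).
a = 17/5, b = 29/10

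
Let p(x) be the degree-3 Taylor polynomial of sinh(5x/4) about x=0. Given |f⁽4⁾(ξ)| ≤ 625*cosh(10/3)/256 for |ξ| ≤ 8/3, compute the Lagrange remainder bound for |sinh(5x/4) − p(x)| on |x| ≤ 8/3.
1250*cosh(10/3)/243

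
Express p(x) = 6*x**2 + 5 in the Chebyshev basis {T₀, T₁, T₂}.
(8)T₀ + (3)T₂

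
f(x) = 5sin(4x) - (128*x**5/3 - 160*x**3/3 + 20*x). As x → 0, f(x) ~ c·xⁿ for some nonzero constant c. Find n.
7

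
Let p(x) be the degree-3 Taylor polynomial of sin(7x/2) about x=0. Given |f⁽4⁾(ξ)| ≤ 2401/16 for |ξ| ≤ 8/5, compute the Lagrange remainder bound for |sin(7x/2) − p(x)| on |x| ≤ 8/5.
76832/1875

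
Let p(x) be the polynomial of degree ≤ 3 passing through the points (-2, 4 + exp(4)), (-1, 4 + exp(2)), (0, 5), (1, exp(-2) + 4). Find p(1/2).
(5 + (-5*exp(2) + exp(4) + 79)*exp(2))*exp(-2)/16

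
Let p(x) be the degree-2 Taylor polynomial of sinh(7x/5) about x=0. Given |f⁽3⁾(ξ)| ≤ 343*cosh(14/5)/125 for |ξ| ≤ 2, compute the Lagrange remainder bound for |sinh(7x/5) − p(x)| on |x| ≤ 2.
1372*cosh(14/5)/375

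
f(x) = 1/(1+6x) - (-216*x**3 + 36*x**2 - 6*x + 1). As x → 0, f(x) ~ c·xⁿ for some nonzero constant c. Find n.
4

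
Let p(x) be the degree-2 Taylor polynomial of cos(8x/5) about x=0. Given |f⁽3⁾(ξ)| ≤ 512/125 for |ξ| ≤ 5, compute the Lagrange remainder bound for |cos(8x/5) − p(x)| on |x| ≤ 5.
256/3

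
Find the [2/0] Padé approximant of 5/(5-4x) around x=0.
16*x**2/25 + 4*x/5 + 1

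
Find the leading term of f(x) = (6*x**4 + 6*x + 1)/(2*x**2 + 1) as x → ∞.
3*x**2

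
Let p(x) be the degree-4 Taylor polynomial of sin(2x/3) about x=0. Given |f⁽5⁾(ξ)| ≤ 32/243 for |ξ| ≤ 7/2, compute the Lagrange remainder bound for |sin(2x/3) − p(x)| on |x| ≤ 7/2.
16807/29160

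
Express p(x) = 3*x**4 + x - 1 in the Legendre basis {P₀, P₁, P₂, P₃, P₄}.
(-2/5)P₀ + P₁ + (12/7)P₂ + (24/35)P₄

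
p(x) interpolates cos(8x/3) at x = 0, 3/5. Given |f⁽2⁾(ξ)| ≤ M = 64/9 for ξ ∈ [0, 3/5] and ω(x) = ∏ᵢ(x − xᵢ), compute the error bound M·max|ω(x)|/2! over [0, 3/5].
8/25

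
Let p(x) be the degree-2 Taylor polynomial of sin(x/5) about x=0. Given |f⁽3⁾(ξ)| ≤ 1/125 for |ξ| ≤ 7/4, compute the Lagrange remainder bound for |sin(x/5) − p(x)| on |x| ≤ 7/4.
343/48000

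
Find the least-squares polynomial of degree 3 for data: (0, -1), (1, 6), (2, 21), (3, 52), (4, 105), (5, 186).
-58/63 + (1681/378)x + (71/63)x² + (59/54)x³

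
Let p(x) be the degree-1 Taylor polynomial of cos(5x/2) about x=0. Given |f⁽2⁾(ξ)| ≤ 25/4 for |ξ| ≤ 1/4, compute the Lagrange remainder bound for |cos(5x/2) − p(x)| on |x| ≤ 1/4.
25/128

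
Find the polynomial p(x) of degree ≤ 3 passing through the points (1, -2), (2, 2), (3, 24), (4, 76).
2*x**3 - 3*x**2 - x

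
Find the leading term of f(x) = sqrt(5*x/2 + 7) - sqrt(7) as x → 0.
5*sqrt(7)*x/28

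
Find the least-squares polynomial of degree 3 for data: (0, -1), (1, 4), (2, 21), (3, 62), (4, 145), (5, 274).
-50/63 + (767/378)x + (29/126)x² + (56/27)x³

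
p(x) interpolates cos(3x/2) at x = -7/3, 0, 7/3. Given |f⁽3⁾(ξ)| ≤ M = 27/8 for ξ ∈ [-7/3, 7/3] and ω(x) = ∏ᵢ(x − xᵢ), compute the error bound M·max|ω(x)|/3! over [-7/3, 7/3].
343*sqrt(3)/216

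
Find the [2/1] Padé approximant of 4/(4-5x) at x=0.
1/(1 - 5*x/4)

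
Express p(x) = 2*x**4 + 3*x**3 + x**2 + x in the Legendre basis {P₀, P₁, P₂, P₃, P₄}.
(11/15)P₀ + (14/5)P₁ + (38/21)P₂ + (6/5)P₃ + (16/35)P₄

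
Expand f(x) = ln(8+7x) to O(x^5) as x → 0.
log(8) + 7*x/8 - 49*x**2/128 + 343*x**3/1536 - 2401*x**4/16384 + O(x**5)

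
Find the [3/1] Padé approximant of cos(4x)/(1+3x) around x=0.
(32*x**3/9 - 56*x**2/3 + 32*x/9 + 1)/(59*x/9 + 1)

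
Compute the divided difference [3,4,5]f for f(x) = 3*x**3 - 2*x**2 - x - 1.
34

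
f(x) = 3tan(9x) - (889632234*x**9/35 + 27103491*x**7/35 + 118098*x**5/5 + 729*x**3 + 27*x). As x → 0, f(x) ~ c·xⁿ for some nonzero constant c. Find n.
11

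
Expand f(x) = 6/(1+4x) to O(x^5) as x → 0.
6 - 24*x + 96*x**2 - 384*x**3 + 1536*x**4 + O(x**5)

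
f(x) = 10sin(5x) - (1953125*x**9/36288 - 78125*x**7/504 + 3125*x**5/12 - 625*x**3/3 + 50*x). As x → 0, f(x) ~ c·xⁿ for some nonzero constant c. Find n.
11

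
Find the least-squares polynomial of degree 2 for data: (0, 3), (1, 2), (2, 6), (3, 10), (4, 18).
97/35 + (-47/35)x + (9/7)x²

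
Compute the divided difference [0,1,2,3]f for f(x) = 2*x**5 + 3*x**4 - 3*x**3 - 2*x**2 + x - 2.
65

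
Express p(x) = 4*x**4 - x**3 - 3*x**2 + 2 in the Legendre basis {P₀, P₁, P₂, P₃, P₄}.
(9/5)P₀ + (-3/5)P₁ + (2/7)P₂ + (-2/5)P₃ + (32/35)P₄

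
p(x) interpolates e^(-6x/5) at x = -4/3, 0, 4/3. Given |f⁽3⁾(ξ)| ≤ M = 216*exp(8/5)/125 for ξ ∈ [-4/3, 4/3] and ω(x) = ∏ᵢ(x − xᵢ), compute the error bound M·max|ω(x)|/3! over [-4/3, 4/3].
512*sqrt(3)*exp(8/5)/3375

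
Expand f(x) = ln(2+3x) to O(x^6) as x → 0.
log(2) + 3*x/2 - 9*x**2/8 + 9*x**3/8 - 81*x**4/64 + 243*x**5/160 + O(x**6)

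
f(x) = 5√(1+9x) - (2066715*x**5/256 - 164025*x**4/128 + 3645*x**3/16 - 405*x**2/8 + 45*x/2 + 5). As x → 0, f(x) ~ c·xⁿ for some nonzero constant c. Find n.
6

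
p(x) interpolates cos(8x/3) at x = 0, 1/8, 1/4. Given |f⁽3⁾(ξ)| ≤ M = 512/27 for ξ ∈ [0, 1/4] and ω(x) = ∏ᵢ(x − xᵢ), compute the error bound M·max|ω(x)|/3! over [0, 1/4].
sqrt(3)/729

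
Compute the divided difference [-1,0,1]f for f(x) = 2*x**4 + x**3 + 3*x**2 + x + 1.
5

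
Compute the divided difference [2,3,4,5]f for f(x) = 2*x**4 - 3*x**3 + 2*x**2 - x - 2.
25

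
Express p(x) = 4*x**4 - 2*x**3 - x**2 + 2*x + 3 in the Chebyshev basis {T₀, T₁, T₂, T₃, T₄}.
(4)T₀ + (1/2)T₁ + (3/2)T₂ + (-1/2)T₃ + (1/2)T₄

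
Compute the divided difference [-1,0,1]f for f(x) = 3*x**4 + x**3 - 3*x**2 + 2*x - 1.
0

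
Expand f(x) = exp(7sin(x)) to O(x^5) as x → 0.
1 + 7*x + 49*x**2/2 + 56*x**3 + 735*x**4/8 + O(x**5)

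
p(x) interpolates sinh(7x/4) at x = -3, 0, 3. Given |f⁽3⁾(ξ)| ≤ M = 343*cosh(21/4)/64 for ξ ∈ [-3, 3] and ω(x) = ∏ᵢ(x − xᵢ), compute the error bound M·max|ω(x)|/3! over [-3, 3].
343*sqrt(3)*cosh(21/4)/64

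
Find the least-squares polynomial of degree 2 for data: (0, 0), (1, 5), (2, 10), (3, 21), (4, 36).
18/35 + (48/35)x + (13/7)x²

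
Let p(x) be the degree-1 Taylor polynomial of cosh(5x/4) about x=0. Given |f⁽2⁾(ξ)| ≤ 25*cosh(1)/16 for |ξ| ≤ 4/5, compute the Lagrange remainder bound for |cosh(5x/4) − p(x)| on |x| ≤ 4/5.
cosh(1)/2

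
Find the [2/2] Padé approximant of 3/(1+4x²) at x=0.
3/(4*x**2 + 1)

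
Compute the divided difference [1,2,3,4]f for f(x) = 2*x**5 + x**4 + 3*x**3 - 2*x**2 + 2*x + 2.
143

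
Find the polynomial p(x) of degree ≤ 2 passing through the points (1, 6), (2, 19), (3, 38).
3*x**2 + 4*x - 1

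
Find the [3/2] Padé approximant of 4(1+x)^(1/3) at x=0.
(28*x**3/405 + 28*x**2/15 + 28*x/5 + 4)/(2*x**2/9 + 16*x/15 + 1)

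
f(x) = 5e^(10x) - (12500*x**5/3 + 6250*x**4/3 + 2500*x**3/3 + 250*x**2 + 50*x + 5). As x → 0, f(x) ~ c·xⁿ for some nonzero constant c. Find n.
6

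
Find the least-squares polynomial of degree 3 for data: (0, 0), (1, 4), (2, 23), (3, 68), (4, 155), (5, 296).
-1/14 + (53/28)x + (3/14)x² + (9/4)x³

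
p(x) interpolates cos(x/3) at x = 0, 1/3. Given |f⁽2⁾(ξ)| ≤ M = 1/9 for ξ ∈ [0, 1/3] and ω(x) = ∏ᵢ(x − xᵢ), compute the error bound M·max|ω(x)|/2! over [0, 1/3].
1/648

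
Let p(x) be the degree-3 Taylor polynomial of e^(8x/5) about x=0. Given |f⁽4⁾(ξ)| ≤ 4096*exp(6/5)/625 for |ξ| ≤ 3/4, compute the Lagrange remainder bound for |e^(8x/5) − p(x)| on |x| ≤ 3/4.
54*exp(6/5)/625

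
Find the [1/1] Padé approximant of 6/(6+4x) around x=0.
1/(2*x/3 + 1)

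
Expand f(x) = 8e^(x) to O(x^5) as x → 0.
8 + 8*x + 4*x**2 + 4*x**3/3 + x**4/3 + O(x**5)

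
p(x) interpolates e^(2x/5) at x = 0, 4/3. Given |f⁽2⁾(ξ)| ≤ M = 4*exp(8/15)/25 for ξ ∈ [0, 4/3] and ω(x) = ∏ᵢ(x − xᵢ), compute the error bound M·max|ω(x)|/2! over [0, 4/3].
8*exp(8/15)/225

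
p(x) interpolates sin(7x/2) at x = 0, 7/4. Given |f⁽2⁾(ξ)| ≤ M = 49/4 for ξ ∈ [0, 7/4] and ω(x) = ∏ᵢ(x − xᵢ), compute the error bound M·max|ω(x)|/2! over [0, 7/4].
2401/512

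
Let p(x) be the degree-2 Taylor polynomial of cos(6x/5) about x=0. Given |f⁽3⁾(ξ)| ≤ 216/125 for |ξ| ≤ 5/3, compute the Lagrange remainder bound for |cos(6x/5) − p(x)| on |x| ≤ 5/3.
4/3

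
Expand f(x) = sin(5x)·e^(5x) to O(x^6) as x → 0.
5*x + 25*x**2 + 125*x**3/3 - 625*x**5/6 + O(x**6)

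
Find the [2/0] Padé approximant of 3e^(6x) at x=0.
54*x**2 + 18*x + 3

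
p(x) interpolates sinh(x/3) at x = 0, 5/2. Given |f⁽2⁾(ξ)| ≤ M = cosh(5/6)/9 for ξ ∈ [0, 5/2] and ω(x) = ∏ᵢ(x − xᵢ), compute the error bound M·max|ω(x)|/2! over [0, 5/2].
25*cosh(5/6)/288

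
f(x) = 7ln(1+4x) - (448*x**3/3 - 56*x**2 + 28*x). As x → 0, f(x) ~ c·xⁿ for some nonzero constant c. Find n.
4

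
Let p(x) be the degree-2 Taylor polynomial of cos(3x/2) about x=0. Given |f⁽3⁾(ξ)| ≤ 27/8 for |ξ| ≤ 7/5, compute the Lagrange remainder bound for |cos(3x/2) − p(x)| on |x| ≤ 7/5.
3087/2000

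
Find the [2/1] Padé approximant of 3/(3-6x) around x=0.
1/(1 - 2*x)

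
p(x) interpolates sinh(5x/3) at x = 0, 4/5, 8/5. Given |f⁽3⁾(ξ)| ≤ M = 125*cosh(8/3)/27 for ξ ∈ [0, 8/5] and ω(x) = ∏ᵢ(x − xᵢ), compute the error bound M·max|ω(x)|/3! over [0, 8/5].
64*sqrt(3)*cosh(8/3)/729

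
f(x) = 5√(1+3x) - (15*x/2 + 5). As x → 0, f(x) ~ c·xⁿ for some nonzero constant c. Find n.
2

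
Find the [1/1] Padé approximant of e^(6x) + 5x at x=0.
(103*x/11 + 1)/(1 - 18*x/11)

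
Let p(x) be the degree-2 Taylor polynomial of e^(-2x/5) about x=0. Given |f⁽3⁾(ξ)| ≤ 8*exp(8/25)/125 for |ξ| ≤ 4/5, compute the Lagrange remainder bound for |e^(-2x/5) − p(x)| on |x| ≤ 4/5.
256*exp(8/25)/46875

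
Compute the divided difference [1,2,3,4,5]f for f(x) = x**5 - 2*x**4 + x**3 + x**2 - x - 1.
13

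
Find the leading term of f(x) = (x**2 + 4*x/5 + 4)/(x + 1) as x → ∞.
x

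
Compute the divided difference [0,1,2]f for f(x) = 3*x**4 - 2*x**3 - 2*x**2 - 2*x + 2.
13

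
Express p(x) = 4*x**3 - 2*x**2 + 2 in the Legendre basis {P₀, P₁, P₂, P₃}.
(4/3)P₀ + (12/5)P₁ + (-4/3)P₂ + (8/5)P₃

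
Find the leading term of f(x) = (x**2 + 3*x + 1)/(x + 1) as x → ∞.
x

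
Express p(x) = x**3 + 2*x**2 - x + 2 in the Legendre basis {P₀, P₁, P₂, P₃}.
(8/3)P₀ + (-2/5)P₁ + (4/3)P₂ + (2/5)P₃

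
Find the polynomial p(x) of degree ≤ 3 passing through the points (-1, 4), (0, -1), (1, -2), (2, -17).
-3*x**3 + 2*x**2 - 1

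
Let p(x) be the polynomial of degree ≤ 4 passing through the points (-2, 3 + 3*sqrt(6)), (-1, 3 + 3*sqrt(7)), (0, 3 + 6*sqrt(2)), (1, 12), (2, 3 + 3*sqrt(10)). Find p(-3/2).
-105*sqrt(2)/32 - 15*sqrt(10)/128 + 105*sqrt(6)/128 + 159/32 + 105*sqrt(7)/32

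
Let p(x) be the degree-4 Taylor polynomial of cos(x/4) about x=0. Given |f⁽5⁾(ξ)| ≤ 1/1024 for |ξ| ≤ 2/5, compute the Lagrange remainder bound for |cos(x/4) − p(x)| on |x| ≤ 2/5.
1/12000000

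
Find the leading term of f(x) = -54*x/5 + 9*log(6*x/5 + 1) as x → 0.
-162*x**2/25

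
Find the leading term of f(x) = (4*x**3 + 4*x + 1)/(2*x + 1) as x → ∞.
2*x**2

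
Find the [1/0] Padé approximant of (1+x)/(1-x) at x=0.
2*x + 1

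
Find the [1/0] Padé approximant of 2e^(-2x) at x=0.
2 - 4*x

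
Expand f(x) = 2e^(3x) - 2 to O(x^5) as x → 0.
6*x + 9*x**2 + 9*x**3 + 27*x**4/4 + O(x**5)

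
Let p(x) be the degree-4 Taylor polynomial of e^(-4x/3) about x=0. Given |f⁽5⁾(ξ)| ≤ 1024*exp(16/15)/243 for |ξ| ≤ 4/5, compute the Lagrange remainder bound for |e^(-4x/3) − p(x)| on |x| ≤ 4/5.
131072*exp(16/15)/11390625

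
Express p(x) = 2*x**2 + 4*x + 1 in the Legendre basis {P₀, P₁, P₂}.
(5/3)P₀ + (4)P₁ + (4/3)P₂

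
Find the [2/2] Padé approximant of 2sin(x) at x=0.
2*x/(x**2/6 + 1)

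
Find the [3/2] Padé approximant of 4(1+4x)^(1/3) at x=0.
(1792*x**3/405 + 448*x**2/15 + 112*x/5 + 4)/(32*x**2/9 + 64*x/15 + 1)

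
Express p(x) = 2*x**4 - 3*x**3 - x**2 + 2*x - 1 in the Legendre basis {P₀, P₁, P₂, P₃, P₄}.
(-14/15)P₀ + (1/5)P₁ + (10/21)P₂ + (-6/5)P₃ + (16/35)P₄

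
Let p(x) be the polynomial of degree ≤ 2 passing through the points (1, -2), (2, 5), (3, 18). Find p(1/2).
-13/4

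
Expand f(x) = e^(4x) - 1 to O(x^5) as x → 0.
4*x + 8*x**2 + 32*x**3/3 + 32*x**4/3 + O(x**5)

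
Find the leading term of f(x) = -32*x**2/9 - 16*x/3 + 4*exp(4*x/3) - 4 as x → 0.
128*x**3/81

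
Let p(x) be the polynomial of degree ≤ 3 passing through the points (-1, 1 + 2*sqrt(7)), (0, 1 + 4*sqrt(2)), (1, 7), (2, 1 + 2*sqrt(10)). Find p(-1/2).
-7/8 + sqrt(10)/8 + 5*sqrt(7)/8 + 15*sqrt(2)/4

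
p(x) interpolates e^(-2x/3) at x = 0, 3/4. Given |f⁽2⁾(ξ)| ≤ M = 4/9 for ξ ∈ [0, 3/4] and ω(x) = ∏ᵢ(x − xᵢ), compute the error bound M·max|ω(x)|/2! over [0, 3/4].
1/32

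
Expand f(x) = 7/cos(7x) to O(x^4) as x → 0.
7 + 343*x**2/2 + O(x**4)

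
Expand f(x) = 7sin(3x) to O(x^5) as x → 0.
21*x - 63*x**3/2 + O(x**5)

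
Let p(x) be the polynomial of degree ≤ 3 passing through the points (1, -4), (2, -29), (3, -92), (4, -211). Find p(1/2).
-1/8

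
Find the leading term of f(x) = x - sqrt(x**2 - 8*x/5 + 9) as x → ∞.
4/5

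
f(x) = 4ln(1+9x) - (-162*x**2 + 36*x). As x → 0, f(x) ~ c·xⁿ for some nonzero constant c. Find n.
3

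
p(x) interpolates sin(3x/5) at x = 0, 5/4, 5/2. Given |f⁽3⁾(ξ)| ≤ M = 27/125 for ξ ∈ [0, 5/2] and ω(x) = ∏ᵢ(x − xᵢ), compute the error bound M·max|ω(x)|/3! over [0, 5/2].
sqrt(3)/64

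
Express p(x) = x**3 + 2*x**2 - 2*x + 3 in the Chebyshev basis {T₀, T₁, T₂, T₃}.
(4)T₀ + (-5/4)T₁ + T₂ + (1/4)T₃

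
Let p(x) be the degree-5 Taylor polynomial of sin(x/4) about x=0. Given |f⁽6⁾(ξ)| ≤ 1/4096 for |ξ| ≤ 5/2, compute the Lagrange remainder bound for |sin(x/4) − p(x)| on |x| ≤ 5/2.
3125/37748736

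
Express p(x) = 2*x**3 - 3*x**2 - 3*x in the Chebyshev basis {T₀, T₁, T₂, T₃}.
(-3/2)T₀ + (-3/2)T₁ + (-3/2)T₂ + (1/2)T₃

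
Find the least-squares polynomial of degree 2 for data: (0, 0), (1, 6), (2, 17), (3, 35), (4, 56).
-4/35 + (247/70)x + (37/14)x²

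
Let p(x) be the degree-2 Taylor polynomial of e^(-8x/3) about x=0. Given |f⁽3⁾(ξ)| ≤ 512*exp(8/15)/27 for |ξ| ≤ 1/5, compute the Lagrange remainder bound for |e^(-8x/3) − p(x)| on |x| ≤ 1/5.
256*exp(8/15)/10125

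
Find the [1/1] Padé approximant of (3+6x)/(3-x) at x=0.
(2*x + 1)/(1 - x/3)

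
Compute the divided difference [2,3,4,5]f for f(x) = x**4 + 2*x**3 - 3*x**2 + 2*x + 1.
16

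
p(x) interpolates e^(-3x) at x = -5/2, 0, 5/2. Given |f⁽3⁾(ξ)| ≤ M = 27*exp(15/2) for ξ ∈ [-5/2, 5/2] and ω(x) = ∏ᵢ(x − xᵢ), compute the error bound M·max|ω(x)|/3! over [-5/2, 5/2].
125*sqrt(3)*exp(15/2)/8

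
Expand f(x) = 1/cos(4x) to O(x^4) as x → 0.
1 + 8*x**2 + O(x**4)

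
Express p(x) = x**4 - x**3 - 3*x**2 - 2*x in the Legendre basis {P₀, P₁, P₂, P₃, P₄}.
(-4/5)P₀ + (-13/5)P₁ + (-10/7)P₂ + (-2/5)P₃ + (8/35)P₄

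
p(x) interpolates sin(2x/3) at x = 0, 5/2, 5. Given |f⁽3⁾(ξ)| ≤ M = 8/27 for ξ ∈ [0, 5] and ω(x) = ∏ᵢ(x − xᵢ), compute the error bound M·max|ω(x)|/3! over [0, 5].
125*sqrt(3)/729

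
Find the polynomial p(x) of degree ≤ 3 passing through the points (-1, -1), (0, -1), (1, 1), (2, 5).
x**2 + x - 1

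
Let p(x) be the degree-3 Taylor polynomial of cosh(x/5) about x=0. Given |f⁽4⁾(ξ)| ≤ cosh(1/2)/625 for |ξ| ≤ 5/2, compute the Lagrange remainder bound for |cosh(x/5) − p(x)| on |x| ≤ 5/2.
cosh(1/2)/384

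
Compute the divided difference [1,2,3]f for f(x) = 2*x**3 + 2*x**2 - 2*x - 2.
14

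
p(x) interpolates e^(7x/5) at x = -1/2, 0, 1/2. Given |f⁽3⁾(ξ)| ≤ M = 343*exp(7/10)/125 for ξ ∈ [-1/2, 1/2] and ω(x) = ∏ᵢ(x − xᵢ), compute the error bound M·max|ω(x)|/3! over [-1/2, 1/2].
343*sqrt(3)*exp(7/10)/27000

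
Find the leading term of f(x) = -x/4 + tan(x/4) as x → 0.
x**3/192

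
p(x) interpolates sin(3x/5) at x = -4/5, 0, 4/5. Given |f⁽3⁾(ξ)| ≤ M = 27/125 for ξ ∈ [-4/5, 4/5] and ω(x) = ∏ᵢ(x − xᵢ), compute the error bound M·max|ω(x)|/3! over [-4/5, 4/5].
64*sqrt(3)/15625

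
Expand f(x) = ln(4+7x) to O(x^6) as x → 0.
log(4) + 7*x/4 - 49*x**2/32 + 343*x**3/192 - 2401*x**4/1024 + 16807*x**5/5120 + O(x**6)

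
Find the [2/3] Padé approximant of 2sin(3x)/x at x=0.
(6 - 63*x**2/10)/(9*x**2/20 + 1)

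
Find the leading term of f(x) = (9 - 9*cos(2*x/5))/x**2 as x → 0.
18/25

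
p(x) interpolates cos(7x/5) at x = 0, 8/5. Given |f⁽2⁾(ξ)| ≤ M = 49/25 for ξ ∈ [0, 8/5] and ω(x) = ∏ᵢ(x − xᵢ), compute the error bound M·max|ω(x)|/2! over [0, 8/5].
392/625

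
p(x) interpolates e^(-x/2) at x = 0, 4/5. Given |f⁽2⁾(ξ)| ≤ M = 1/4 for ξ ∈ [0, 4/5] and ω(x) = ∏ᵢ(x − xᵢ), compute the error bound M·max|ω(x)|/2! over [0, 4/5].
1/50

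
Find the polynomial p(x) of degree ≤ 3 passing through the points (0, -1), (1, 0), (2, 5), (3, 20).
x**3 - x**2 + x - 1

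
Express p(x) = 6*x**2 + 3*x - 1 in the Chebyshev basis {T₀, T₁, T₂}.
(2)T₀ + (3)T₁ + (3)T₂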